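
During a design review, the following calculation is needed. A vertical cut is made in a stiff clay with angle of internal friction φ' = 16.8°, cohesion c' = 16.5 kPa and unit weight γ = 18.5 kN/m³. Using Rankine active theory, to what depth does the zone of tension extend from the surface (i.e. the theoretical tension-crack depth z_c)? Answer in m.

2.40 m

K_a = tan²(45° − 16.8°/2) = 0.5516; √K_a = 0.7427.
The active pressure is zero where K_a γ z = 2c√K_a, so z_c = 2c/(γ√K_a) = 2×16.5/(18.5×0.7427) = 2.402 m.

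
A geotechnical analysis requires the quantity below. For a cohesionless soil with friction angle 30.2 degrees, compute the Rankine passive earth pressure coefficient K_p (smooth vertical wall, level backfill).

3.02

K_p = (1 + sin φ)/(1 − sin φ) = tan²(45° + 30.2°/2) = 3.024.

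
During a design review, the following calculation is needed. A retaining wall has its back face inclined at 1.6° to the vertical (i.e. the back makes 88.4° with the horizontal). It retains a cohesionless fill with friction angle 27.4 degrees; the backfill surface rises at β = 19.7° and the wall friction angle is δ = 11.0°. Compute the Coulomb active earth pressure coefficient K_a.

0.492

K_a = sin²(α+φ) / [sin²α · sin(α−δ) · (1 + √{sin(φ+δ)sin(φ−β) / (sin(α−δ)sin(α+β))})²].
With α = 88.4°, φ = 27.4°, δ = 11.0°, β = 19.7°: K_a = 0.4922.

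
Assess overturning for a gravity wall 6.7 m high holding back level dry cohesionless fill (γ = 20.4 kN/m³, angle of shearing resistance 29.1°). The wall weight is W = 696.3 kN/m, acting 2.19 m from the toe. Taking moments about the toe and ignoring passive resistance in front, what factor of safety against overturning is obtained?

K_a = tan²(45° − 29.1°/2) = 0.3456.
P_a = ½K_aγH² = 0.5×0.3456×20.4×6.7² = 158.2 kN/m, acting at H/3 = 2.233 m above the base.
Overturning moment M_o = P_a × H/3 = 158.2 × 2.233 = 353.4.
Resisting moment M_r = W × 2.19 = 696.3 × 2.19 = 1525.
FS_overturning = M_r/M_o = 1525/353.4 = 4.315.

4.31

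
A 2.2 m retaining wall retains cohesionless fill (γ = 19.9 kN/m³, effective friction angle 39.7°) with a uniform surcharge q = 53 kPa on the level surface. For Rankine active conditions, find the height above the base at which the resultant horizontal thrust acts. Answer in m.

K_a = 0.2204.
Triangular part P₁ = ½K_aγH² = 10.62 at H/3 = 0.7333 m; rectangular part P₂ = K_a q H = 25.70 at H/2 = 1.100 m.
ȳ = (P₁·0.7333 + P₂·1.100)/(P₁+P₂) = 0.9928 m.

0.993 m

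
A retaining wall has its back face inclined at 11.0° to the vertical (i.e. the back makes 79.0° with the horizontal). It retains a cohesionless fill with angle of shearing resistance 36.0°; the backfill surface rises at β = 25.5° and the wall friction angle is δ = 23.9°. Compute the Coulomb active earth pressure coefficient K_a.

0.497

K_a = sin²(α+φ) / [sin²α · sin(α−δ) · (1 + √{sin(φ+δ)sin(φ−β) / (sin(α−δ)sin(α+β))})²].
With α = 79.0°, φ = 36.0°, δ = 23.9°, β = 25.5°: K_a = 0.4974.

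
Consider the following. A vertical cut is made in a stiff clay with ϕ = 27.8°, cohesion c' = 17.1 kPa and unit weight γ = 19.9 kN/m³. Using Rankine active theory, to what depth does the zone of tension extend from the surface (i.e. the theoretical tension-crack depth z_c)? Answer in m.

K_a = tan²(45° − 27.8°/2) = 0.3639; √K_a = 0.6032.
The active pressure is zero where K_a γ z = 2c√K_a, so z_c = 2c/(γ√K_a) = 2×17.1/(19.9×0.6032) = 2.849 m.

2.85 m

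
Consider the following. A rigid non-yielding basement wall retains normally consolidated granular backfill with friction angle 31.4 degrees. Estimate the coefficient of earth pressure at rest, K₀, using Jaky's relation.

K₀ = 1 − sin φ' = 1 − sin 31.4° = 0.4790.

0.479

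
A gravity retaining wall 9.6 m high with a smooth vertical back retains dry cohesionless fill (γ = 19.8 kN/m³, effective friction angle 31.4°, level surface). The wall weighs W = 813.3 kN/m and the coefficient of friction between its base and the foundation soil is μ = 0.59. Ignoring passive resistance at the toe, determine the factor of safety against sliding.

K_a = tan²(45° − 31.4°/2) = 0.3149.
P_a = ½K_aγH² = 0.5×0.3149×19.8×9.6² = 287.3 kN/m, acting at H/3 = 3.200 m above the base.
FS_sliding = μW / P_a = 0.59×813.3 / 287.3 = 1.670.

1.67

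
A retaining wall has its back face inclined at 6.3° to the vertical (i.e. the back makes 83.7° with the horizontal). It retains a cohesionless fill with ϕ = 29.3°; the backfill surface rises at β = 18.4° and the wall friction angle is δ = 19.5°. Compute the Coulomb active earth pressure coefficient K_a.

0.485

K_a = sin²(α+φ) / [sin²α · sin(α−δ) · (1 + √{sin(φ+δ)sin(φ−β) / (sin(α−δ)sin(α+β))})²].
With α = 83.7°, φ = 29.3°, δ = 19.5°, β = 18.4°: K_a = 0.4846.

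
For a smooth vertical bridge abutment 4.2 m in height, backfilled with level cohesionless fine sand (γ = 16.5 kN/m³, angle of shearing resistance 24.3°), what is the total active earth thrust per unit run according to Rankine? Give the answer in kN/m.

K_a = tan²(45° − φ/2) = 0.4169.
P_a = ½ K_a γ H² = 0.5 × 0.4169 × 16.5 × 4.2² = 60.67 kN/m.

60.7 kN/m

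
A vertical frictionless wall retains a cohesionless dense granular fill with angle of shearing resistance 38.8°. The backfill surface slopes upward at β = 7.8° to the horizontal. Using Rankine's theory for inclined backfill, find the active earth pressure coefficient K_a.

0.234

K_a = cos β · (cos β − √(cos²β − cos²φ)) / (cos β + √(cos²β − cos²φ)).
cos β = 0.9907, cos φ = 0.7793, √(cos²β − cos²φ) = 0.6117.
K_a = 0.9907 × (0.9907 − 0.6117)/(0.9907 + 0.6117) = 0.2343.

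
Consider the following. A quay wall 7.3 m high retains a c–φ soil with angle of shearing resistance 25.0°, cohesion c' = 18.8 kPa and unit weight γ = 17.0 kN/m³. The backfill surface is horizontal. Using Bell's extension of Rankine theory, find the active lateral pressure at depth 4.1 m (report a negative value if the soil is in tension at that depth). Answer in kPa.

4.33 kPa

K_a = (1 − sin φ)/(1 + sin φ) = 0.4059.
σ_a = K_a γ z − 2c√K_a = 0.4059×17.0×4.1 − 2×18.8×0.6371 = 4.334 kPa.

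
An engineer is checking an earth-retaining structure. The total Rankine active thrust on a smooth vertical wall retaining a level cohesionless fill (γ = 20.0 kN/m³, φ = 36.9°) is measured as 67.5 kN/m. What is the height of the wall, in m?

5.20 m

K_a = 0.2497. P_a = ½ K_a γ H² ⇒ H = √(2P_a/(K_a γ)).
H = √(2×67.5/(0.2497×20.0)) = 5.200 m.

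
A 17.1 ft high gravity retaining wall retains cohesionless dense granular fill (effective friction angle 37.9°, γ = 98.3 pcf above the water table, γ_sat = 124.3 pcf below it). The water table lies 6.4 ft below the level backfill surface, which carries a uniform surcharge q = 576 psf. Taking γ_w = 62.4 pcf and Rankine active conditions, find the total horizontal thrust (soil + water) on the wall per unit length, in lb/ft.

K_a = tan²(45° − φ/2) = 0.2389.
γ' = 124.3 − 62.4 = 61.90 pcf. h₂ = H − d_w = 10.7 ft.
σ'_h: at surface K_a·q = 137.6; at WT K_a(q+γd_w) = 287.9; at base K_a(q+γd_w+γ'h₂) = 446.2 psf.
P₁ = ½(137.6+287.9)×6.4 = 1362; P₂ = ½(287.9+446.2)×10.7 = 3928; P_w = ½γ_w h₂² = 3572.
Total = 1362+3928+3572 = 8862 lb/ft.

8860 lb/ft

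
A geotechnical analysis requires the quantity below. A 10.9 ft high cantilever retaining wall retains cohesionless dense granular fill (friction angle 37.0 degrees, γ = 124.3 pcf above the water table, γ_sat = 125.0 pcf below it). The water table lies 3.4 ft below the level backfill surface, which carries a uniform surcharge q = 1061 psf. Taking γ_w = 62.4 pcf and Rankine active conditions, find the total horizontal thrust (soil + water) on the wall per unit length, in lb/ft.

6030 lb/ft

K_a = tan²(45° − φ/2) = 0.2486.
γ' = 125.0 − 62.4 = 62.60 pcf. h₂ = H − d_w = 7.5 ft.
σ'_h: at surface K_a·q = 263.7; at WT K_a(q+γd_w) = 368.8; at base K_a(q+γd_w+γ'h₂) = 485.5 psf.
P₁ = ½(263.7+368.8)×3.4 = 1075; P₂ = ½(368.8+485.5)×7.5 = 3204; P_w = ½γ_w h₂² = 1755.
Total = 1075+3204+1755 = 6034 lb/ft.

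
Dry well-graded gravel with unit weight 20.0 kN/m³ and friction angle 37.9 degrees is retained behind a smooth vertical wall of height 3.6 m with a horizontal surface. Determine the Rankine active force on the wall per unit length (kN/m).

K_a = tan²(45° − φ/2) = 0.2389.
P_a = ½ K_a γ H² = 0.5 × 0.2389 × 20.0 × 3.6² = 30.97 kN/m.

31.0 kN/m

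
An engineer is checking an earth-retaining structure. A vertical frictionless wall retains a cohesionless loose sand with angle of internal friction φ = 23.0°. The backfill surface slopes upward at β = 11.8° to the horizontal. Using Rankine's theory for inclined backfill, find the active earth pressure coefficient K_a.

0.482

K_a = cos β · (cos β − √(cos²β − cos²φ)) / (cos β + √(cos²β − cos²φ)).
cos β = 0.9789, cos φ = 0.9205, √(cos²β − cos²φ) = 0.3329.
K_a = 0.9789 × (0.9789 − 0.3329)/(0.9789 + 0.3329) = 0.4820.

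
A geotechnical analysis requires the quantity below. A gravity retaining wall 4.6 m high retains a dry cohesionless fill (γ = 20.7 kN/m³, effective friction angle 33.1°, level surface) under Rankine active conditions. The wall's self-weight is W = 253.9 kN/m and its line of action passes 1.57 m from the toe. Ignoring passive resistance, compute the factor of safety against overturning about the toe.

K_a = tan²(45° − 33.1°/2) = 0.2936.
P_a = ½K_aγH² = 0.5×0.2936×20.7×4.6² = 64.29 kN/m, acting at H/3 = 1.533 m above the base.
Overturning moment M_o = P_a × H/3 = 64.29 × 1.533 = 98.59.
Resisting moment M_r = W × 1.57 = 253.9 × 1.57 = 398.6.
FS_overturning = M_r/M_o = 398.6/98.59 = 4.043.

4.04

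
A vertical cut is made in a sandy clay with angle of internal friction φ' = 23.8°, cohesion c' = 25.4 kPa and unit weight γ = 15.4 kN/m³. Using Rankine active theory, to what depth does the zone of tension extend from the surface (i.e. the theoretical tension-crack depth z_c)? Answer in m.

5.06 m

K_a = tan²(45° − 23.8°/2) = 0.4250; √K_a = 0.6519.
The active pressure is zero where K_a γ z = 2c√K_a, so z_c = 2c/(γ√K_a) = 2×25.4/(15.4×0.6519) = 5.060 m.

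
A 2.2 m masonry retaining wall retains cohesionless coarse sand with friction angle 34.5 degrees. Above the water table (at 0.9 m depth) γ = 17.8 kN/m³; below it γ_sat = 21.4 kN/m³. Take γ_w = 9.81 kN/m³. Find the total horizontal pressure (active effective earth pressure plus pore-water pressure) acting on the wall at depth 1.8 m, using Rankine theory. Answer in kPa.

K_a = (1 − sin φ)/(1 + sin φ) = 0.2768.
γ' = 21.4 − 9.81 = 11.59 kN/m³.
Effective vertical stress at 1.8 m: σ'_v = 17.8×0.9 + 11.59×0.900 = 26.45 kPa.
σ'_h = K_a σ'_v = 0.2768 × 26.45 = 7.322 kPa; u = γ_w × 0.900 = 8.829 kPa.
Total σ_h = 7.322 + 8.829 = 16.15 kPa.

16.2 kPa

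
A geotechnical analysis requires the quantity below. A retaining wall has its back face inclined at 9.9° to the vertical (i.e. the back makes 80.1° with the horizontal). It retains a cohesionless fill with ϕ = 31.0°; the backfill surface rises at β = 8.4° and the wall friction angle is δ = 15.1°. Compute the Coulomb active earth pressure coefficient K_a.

0.410

K_a = sin²(α+φ) / [sin²α · sin(α−δ) · (1 + √{sin(φ+δ)sin(φ−β) / (sin(α−δ)sin(α+β))})²].
With α = 80.1°, φ = 31.0°, δ = 15.1°, β = 8.4°: K_a = 0.4104.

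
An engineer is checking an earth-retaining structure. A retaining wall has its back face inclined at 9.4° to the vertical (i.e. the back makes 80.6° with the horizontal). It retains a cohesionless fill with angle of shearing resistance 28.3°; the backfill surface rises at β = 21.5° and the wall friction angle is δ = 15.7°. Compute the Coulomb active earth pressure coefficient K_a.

K_a = sin²(α+φ) / [sin²α · sin(α−δ) · (1 + √{sin(φ+δ)sin(φ−β) / (sin(α−δ)sin(α+β))})²].
With α = 80.6°, φ = 28.3°, δ = 15.7°, β = 21.5°: K_a = 0.5965.

0.596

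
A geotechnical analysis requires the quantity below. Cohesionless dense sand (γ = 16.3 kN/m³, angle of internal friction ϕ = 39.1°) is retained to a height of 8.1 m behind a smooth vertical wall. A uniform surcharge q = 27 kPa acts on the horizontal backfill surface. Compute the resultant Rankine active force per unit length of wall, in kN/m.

171 kN/m

K_a = tan²(45° − φ/2) = 0.2265.
Soil triangle: ½ K_a γ H² = 0.5×0.2265×16.3×8.1² = 121.1 kN/m.
Surcharge rectangle: K_a q H = 0.2265×27×8.1 = 49.53 kN/m.
Total = 121.1 + 49.53 = 170.6 kN/m.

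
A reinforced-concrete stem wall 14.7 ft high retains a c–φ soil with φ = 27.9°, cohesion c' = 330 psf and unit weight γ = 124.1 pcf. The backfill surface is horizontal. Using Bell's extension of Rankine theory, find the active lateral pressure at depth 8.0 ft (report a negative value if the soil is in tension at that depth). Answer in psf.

-37.5 psf

K_a = (1 − sin φ)/(1 + sin φ) = 0.3625.
σ_a = K_a γ z − 2c√K_a = 0.3625×124.1×8.0 − 2×330×0.6020 = -37.50 psf.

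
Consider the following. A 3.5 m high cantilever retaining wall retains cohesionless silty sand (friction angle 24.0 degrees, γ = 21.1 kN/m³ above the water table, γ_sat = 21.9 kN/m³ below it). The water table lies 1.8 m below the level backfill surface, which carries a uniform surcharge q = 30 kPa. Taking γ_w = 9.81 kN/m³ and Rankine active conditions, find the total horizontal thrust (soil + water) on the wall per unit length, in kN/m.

K_a = tan²(45° − φ/2) = 0.4217.
γ' = 21.9 − 9.81 = 12.09 kN/m³. h₂ = H − d_w = 1.7 m.
σ'_h: at surface K_a·q = 12.65; at WT K_a(q+γd_w) = 28.67; at base K_a(q+γd_w+γ'h₂) = 37.34 kPa.
P₁ = ½(12.65+28.67)×1.8 = 37.19; P₂ = ½(28.67+37.34)×1.7 = 56.11; P_w = ½γ_w h₂² = 14.18.
Total = 37.19+56.11+14.18 = 107.5 kN/m.

107 kN/m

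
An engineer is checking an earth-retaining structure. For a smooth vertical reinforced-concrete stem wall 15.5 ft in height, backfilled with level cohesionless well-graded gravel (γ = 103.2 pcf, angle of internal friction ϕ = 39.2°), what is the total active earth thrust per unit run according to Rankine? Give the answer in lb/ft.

K_a = tan²(45° − φ/2) = 0.2255.
P_a = ½ K_a γ H² = 0.5 × 0.2255 × 103.2 × 15.5² = 2795 lb/ft.

2800 lb/ft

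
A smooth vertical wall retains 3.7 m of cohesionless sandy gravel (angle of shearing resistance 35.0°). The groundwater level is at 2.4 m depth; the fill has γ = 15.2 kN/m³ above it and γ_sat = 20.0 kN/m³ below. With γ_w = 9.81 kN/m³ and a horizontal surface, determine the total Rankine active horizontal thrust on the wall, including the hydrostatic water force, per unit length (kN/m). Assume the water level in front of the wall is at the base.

35.3 kN/m

K_a = tan²(45° − φ/2) = 0.2710.
γ' = 20.0 − 9.81 = 10.19 kN/m³. Depth below WT = 1.3 m.
σ'_h at WT = K_a γ d_w = 9.886 kPa; at base = 9.886 + K_a γ' × 1.3 = 13.48 kPa.
P₁ (0–2.4 m) = ½×9.886×2.4 = 11.86. P₂ (2.4–3.7 m) = ½(9.886+13.48)×1.3 = 15.18.
P_w = ½ γ_w h₂² = 0.5×9.81×1.3² = 8.289. Total = 11.86+15.18+8.289 = 35.34 kN/m.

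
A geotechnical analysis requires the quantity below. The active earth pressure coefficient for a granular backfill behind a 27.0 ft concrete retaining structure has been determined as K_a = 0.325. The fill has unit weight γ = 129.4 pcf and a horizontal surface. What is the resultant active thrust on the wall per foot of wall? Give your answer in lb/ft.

P = ½ K_a γ H² = 0.5 × 0.325 × 129.4 × 27.0² = 15330 lb/ft.

15300 lb/ft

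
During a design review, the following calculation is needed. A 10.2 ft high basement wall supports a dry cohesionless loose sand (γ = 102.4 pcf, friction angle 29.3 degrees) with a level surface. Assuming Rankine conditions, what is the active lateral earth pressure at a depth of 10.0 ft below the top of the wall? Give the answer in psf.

351 psf

K_a = (1 − sin φ)/(1 + sin φ) = 0.3428.
σ_h = K_a γ z = 0.3428 × 102.4 × 10.0 = 351.1 psf.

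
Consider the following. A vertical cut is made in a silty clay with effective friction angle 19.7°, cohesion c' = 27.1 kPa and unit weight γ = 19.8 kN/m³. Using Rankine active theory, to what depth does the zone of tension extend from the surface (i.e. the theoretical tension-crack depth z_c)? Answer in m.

3.89 m

K_a = tan²(45° − 19.7°/2) = 0.4958; √K_a = 0.7041.
The active pressure is zero where K_a γ z = 2c√K_a, so z_c = 2c/(γ√K_a) = 2×27.1/(19.8×0.7041) = 3.888 m.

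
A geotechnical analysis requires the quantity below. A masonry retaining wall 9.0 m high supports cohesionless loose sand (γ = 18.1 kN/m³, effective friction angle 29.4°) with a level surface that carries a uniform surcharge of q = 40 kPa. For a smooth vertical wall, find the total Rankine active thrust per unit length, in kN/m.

373 kN/m

K_a = tan²(45° − φ/2) = 0.3415.
Soil triangle: ½ K_a γ H² = 0.5×0.3415×18.1×9.0² = 250.3 kN/m.
Surcharge rectangle: K_a q H = 0.3415×40×9.0 = 122.9 kN/m.
Total = 250.3 + 122.9 = 373.2 kN/m.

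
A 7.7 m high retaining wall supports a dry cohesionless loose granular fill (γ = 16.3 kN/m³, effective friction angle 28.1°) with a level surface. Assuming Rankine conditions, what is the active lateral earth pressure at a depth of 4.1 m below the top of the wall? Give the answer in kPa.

K_a = (1 − sin φ)/(1 + sin φ) = 0.3596.
σ_h = K_a γ z = 0.3596 × 16.3 × 4.1 = 24.03 kPa.

24.0 kPa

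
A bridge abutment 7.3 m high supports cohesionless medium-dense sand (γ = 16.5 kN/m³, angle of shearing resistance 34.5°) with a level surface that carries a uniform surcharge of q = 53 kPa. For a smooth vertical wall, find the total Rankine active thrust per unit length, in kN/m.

K_a = tan²(45° − φ/2) = 0.2768.
Soil triangle: ½ K_a γ H² = 0.5×0.2768×16.5×7.3² = 121.7 kN/m.
Surcharge rectangle: K_a q H = 0.2768×53×7.3 = 107.1 kN/m.
Total = 121.7 + 107.1 = 228.8 kN/m.

229 kN/m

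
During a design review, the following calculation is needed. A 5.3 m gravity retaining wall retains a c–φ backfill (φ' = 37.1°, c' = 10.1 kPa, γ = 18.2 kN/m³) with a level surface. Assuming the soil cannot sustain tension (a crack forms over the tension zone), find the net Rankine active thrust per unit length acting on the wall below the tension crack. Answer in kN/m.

K_a = 0.2475; √K_a = 0.4975.
Tension-crack depth z_c = 2c/(γ√K_a) = 2×10.1/(18.2×0.4975) = 2.231 m.
σ_a at base = K_a γ H − 2c√K_a = 0.2475×18.2×5.3 − 2×10.1×0.4975 = 13.82 kPa.
P_a = ½ × 13.82 × (H − z_c) = 0.5×13.82×3.069 = 21.21 kN/m.

21.2 kN/m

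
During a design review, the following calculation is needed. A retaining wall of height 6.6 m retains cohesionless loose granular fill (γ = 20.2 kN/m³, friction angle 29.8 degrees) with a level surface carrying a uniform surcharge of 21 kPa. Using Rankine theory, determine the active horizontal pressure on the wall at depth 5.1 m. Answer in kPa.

K_a = (1 − sin φ)/(1 + sin φ) = 0.3360.
σ_v = γz + q = 20.2 × 5.1 + 21 = 124.0 kPa.
σ_h = K_a σ_v = 0.3360 × 124.0 = 41.67 kPa.

41.7 kPa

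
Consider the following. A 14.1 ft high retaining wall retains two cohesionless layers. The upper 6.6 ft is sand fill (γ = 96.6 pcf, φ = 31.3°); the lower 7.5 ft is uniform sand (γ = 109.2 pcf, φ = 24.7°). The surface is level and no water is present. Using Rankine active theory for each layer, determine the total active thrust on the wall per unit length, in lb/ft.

K_a1 = tan²(45°−31.3°/2) = 0.3162; K_a2 = tan²(45°−24.7°/2) = 0.4106.
Layer 1: σ at base = K_a1 γ₁ h₁ = 201.6 psf; P₁ = ½×201.6×6.6 = 665.3.
Layer 2: σ_v at top = γ₁h₁ = 637.6; σ_h top = K_a2×637.6 = 261.8; σ_h base = K_a2×(637.6+109.2×7.5) = 598.0.
P₂ = ½(261.8+598.0)×7.5 = 3224. Total P_a = 665.3+3224 = 3889 lb/ft.

3890 lb/ft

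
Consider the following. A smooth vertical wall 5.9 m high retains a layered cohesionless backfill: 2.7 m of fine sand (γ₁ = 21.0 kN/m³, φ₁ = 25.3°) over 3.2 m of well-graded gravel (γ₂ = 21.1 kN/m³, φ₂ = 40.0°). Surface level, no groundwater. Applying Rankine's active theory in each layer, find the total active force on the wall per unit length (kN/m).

K_a1 = tan²(45°−25.3°/2) = 0.4012; K_a2 = tan²(45°−40.0°/2) = 0.2174.
Layer 1: σ at base = K_a1 γ₁ h₁ = 22.75 kPa; P₁ = ½×22.75×2.7 = 30.71.
Layer 2: σ_v at top = γ₁h₁ = 56.70; σ_h top = K_a2×56.70 = 12.33; σ_h base = K_a2×(56.70+21.1×3.2) = 27.01.
P₂ = ½(12.33+27.01)×3.2 = 62.94. Total P_a = 30.71+62.94 = 93.65 kN/m.

93.7 kN/m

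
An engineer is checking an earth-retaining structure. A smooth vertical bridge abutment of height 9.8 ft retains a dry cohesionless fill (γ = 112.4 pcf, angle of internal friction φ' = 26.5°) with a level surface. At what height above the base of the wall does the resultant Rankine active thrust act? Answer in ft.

3.27 ft

K_a = 0.3829.
The pressure distribution is triangular, so the resultant acts at H/3 above the base = 9.8/3 = 3.267 ft.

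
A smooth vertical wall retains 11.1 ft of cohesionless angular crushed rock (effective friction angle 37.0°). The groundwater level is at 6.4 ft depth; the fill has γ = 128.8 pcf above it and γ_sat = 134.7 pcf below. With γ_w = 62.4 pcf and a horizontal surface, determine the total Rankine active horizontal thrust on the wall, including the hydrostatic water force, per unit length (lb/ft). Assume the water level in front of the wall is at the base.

K_a = tan²(45° − φ/2) = 0.2486.
γ' = 134.7 − 62.4 = 72.30 pcf. Depth below WT = 4.7 ft.
σ'_h at WT = K_a γ d_w = 204.9 psf; at base = 204.9 + K_a γ' × 4.7 = 289.4 psf.
P₁ (0–6.4 ft) = ½×204.9×6.4 = 655.7. P₂ (6.4–11.1 ft) = ½(204.9+289.4)×4.7 = 1162.
P_w = ½ γ_w h₂² = 0.5×62.4×4.7² = 689.2. Total = 655.7+1162+689.2 = 2507 lb/ft.

2510 lb/ft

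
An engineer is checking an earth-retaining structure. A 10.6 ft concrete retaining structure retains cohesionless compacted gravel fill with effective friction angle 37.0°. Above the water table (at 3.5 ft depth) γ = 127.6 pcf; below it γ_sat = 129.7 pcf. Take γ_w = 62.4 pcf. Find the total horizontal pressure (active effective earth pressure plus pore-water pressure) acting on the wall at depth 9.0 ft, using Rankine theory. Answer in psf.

K_a = (1 − sin φ)/(1 + sin φ) = 0.2486.
γ' = 129.7 − 62.4 = 67.30 pcf.
Effective vertical stress at 9.0 ft: σ'_v = 127.6×3.5 + 67.30×5.50 = 816.7 psf.
σ'_h = K_a σ'_v = 0.2486 × 816.7 = 203.0 psf; u = γ_w × 5.50 = 343.2 psf.
Total σ_h = 203.0 + 343.2 = 546.2 psf.

546 psf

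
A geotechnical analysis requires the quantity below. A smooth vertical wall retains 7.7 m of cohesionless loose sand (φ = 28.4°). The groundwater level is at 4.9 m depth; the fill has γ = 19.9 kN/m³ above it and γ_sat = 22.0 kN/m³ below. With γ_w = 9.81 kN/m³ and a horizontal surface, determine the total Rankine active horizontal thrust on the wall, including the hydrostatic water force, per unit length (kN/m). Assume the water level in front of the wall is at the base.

237 kN/m

K_a = tan²(45° − φ/2) = 0.3554.
γ' = 22.0 − 9.81 = 12.19 kN/m³. Depth below WT = 2.8 m.
σ'_h at WT = K_a γ d_w = 34.65 kPa; at base = 34.65 + K_a γ' × 2.8 = 46.78 kPa.
P₁ (0–4.9 m) = ½×34.65×4.9 = 84.89. P₂ (4.9–7.7 m) = ½(34.65+46.78)×2.8 = 114.0.
P_w = ½ γ_w h₂² = 0.5×9.81×2.8² = 38.46. Total = 84.89+114.0+38.46 = 237.4 kN/m.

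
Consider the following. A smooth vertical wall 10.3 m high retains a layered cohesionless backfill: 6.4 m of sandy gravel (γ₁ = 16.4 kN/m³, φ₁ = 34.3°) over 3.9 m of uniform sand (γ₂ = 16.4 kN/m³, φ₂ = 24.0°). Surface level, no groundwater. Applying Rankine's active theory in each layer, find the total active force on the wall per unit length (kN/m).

319 kN/m

K_a1 = tan²(45°−34.3°/2) = 0.2792; K_a2 = tan²(45°−24.0°/2) = 0.4217.
Layer 1: σ at base = K_a1 γ₁ h₁ = 29.30 kPa; P₁ = ½×29.30×6.4 = 93.76.
Layer 2: σ_v at top = γ₁h₁ = 105.0; σ_h top = K_a2×105.0 = 44.26; σ_h base = K_a2×(105.0+16.4×3.9) = 71.24.
P₂ = ½(44.26+71.24)×3.9 = 225.2. Total P_a = 93.76+225.2 = 319.0 kN/m.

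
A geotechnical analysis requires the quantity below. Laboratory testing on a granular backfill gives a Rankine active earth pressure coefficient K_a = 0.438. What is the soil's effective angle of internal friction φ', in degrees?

23.0°

K_a = tan²(45° − φ/2) ⇒ 45° − φ/2 = arctan(√0.438) = 33.50°.
φ = 2(45° − 33.50°) = 23.01°.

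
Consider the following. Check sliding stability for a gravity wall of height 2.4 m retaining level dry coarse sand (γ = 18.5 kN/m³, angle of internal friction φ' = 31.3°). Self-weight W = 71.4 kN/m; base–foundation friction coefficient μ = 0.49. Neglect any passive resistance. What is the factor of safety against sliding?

K_a = tan²(45° − 31.3°/2) = 0.3162.
P_a = ½K_aγH² = 0.5×0.3162×18.5×2.4² = 16.85 kN/m, acting at H/3 = 0.8000 m above the base.
FS_sliding = μW / P_a = 0.49×71.4 / 16.85 = 2.077.

2.08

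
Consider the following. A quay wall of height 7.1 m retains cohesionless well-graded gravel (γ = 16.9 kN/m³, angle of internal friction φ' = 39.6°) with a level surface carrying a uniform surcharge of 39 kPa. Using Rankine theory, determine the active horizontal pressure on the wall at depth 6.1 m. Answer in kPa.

31.5 kPa

K_a = (1 − sin φ)/(1 + sin φ) = 0.2214.
σ_v = γz + q = 16.9 × 6.1 + 39 = 142.1 kPa.
σ_h = K_a σ_v = 0.2214 × 142.1 = 31.46 kPa.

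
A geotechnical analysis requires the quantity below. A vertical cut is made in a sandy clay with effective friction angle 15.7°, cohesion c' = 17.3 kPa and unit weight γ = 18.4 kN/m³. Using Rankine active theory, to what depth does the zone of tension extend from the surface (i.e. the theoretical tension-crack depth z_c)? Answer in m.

K_a = tan²(45° − 15.7°/2) = 0.5741; √K_a = 0.7577.
The active pressure is zero where K_a γ z = 2c√K_a, so z_c = 2c/(γ√K_a) = 2×17.3/(18.4×0.7577) = 2.482 m.

2.48 m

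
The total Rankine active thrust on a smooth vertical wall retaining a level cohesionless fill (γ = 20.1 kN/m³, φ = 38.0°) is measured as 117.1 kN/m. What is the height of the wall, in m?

7.00 m

K_a = 0.2379. P_a = ½ K_a γ H² ⇒ H = √(2P_a/(K_a γ)).
H = √(2×117.1/(0.2379×20.1)) = 6.999 m.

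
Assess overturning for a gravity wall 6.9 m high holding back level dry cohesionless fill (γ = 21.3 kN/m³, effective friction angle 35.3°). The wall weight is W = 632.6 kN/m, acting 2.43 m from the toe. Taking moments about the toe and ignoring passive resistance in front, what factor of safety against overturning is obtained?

K_a = tan²(45° − 35.3°/2) = 0.2675.
P_a = ½K_aγH² = 0.5×0.2675×21.3×6.9² = 135.7 kN/m, acting at H/3 = 2.300 m above the base.
Overturning moment M_o = P_a × H/3 = 135.7 × 2.300 = 312.0.
Resisting moment M_r = W × 2.43 = 632.6 × 2.43 = 1537.
FS_overturning = M_r/M_o = 1537/312.0 = 4.927.

4.93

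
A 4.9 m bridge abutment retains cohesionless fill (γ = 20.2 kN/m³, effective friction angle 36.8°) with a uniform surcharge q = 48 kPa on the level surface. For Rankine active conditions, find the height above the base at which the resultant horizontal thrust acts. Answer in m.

K_a = 0.2508.
Triangular part P₁ = ½K_aγH² = 60.81 at H/3 = 1.633 m; rectangular part P₂ = K_a q H = 58.98 at H/2 = 2.450 m.
ȳ = (P₁·1.633 + P₂·2.450)/(P₁+P₂) = 2.035 m.

2.04 m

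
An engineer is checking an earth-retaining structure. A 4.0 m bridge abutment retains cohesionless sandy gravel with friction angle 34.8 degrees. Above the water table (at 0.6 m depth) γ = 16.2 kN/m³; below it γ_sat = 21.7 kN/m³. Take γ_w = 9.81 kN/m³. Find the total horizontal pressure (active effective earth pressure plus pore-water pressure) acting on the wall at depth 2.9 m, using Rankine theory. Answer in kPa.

K_a = (1 − sin φ)/(1 + sin φ) = 0.2733.
γ' = 21.7 − 9.81 = 11.89 kN/m³.
Effective vertical stress at 2.9 m: σ'_v = 16.2×0.6 + 11.89×2.30 = 37.07 kPa.
σ'_h = K_a σ'_v = 0.2733 × 37.07 = 10.13 kPa; u = γ_w × 2.30 = 22.56 kPa.
Total σ_h = 10.13 + 22.56 = 32.69 kPa.

32.7 kPa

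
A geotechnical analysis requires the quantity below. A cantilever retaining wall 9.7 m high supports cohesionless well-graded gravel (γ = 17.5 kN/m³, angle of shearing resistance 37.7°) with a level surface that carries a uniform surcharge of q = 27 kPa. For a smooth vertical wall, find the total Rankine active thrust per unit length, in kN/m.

262 kN/m

K_a = tan²(45° − φ/2) = 0.2411.
Soil triangle: ½ K_a γ H² = 0.5×0.2411×17.5×9.7² = 198.5 kN/m.
Surcharge rectangle: K_a q H = 0.2411×27×9.7 = 63.13 kN/m.
Total = 198.5 + 63.13 = 261.6 kN/m.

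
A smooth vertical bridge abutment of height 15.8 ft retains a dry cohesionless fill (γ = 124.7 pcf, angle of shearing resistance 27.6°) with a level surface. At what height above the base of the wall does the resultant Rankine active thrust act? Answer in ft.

5.27 ft

K_a = 0.3668.
The pressure distribution is triangular, so the resultant acts at H/3 above the base = 15.8/3 = 5.267 ft.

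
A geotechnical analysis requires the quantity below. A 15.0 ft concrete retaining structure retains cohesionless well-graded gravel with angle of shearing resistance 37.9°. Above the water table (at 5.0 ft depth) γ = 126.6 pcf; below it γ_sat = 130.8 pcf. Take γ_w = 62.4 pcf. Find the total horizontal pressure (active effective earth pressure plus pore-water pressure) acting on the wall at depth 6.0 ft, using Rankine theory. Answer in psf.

K_a = (1 − sin φ)/(1 + sin φ) = 0.2389.
γ' = 130.8 − 62.4 = 68.40 pcf.
Effective vertical stress at 6.0 ft: σ'_v = 126.6×5.0 + 68.40×1.00 = 701.4 psf.
σ'_h = K_a σ'_v = 0.2389 × 701.4 = 167.6 psf; u = γ_w × 1.00 = 62.40 psf.
Total σ_h = 167.6 + 62.40 = 230.0 psf.

230 psf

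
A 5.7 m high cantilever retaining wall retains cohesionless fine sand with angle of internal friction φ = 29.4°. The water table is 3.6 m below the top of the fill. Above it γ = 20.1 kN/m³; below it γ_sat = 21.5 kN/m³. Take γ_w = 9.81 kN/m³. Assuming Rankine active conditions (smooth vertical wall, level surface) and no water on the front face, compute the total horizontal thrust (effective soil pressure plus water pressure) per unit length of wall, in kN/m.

K_a = tan²(45° − φ/2) = 0.3415.
γ' = 21.5 − 9.81 = 11.69 kN/m³. Depth below WT = 2.1 m.
σ'_h at WT = K_a γ d_w = 24.71 kPa; at base = 24.71 + K_a γ' × 2.1 = 33.09 kPa.
P₁ (0–3.6 m) = ½×24.71×3.6 = 44.48. P₂ (3.6–5.7 m) = ½(24.71+33.09)×2.1 = 60.69.
P_w = ½ γ_w h₂² = 0.5×9.81×2.1² = 21.63. Total = 44.48+60.69+21.63 = 126.8 kN/m.

127 kN/m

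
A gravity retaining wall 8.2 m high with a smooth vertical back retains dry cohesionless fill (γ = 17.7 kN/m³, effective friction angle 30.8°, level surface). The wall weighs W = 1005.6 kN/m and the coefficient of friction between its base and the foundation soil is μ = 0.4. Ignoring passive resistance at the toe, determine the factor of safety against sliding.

2.09

K_a = tan²(45° − 30.8°/2) = 0.3227.
P_a = ½K_aγH² = 0.5×0.3227×17.7×8.2² = 192.0 kN/m, acting at H/3 = 2.733 m above the base.
FS_sliding = μW / P_a = 0.4×1005.6 / 192.0 = 2.095.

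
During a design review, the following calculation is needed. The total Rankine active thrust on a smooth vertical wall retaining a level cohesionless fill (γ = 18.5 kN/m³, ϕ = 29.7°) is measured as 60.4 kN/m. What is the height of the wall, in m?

K_a = 0.3374. P_a = ½ K_a γ H² ⇒ H = √(2P_a/(K_a γ)).
H = √(2×60.4/(0.3374×18.5)) = 4.399 m.

4.40 m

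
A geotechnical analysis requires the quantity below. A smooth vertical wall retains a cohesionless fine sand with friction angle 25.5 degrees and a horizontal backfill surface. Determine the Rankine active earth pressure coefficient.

K_a = (1 − sin φ)/(1 + sin φ) = (1 − sin 25.5°)/(1 + sin 25.5°) = 0.3981.

0.398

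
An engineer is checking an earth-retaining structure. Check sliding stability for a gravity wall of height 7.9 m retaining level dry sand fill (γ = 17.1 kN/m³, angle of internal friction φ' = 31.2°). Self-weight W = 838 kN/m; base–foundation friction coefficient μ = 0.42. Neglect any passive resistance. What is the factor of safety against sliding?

K_a = tan²(45° − 31.2°/2) = 0.3175.
P_a = ½K_aγH² = 0.5×0.3175×17.1×7.9² = 169.4 kN/m, acting at H/3 = 2.633 m above the base.
FS_sliding = μW / P_a = 0.42×838 / 169.4 = 2.077.

2.08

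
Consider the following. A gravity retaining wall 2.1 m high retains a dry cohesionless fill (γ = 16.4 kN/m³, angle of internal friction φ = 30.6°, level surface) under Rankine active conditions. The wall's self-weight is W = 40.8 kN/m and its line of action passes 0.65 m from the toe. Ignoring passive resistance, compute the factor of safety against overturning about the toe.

K_a = tan²(45° − 30.6°/2) = 0.3253.
P_a = ½K_aγH² = 0.5×0.3253×16.4×2.1² = 11.77 kN/m, acting at H/3 = 0.7000 m above the base.
Overturning moment M_o = P_a × H/3 = 11.77 × 0.7000 = 8.236.
Resisting moment M_r = W × 0.65 = 40.8 × 0.65 = 26.52.
FS_overturning = M_r/M_o = 26.52/8.236 = 3.220.

3.22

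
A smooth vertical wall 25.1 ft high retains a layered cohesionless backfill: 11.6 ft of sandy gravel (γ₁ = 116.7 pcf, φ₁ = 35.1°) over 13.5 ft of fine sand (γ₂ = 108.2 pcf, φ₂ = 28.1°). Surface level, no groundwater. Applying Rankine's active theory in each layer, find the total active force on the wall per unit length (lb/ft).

K_a1 = tan²(45°−35.1°/2) = 0.2698; K_a2 = tan²(45°−28.1°/2) = 0.3596.
Layer 1: σ at base = K_a1 γ₁ h₁ = 365.3 psf; P₁ = ½×365.3×11.6 = 2119.
Layer 2: σ_v at top = γ₁h₁ = 1354; σ_h top = K_a2×1354 = 486.8; σ_h base = K_a2×(1354+108.2×13.5) = 1012.
P₂ = ½(486.8+1012)×13.5 = 10120. Total P_a = 2119+10120 = 12240 lb/ft.

12200 lb/ft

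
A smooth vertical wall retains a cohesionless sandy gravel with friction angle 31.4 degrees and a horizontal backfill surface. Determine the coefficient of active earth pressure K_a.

K_a = tan²(45° − φ/2) = tan²(29.30°) = 0.3149.

0.315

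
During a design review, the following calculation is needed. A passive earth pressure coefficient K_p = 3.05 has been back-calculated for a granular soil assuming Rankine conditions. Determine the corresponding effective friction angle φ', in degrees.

30.4°

K_p = (1+sin φ)/(1−sin φ) ⇒ sin φ = (K_p − 1)/(K_p + 1) = 0.5062.
φ = arcsin(0.5062) = 30.41°.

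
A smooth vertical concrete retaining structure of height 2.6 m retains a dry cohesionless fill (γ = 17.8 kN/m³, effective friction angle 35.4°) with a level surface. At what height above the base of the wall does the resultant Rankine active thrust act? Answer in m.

0.867 m

K_a = 0.2664.
The pressure distribution is triangular, so the resultant acts at H/3 above the base = 2.6/3 = 0.8667 m.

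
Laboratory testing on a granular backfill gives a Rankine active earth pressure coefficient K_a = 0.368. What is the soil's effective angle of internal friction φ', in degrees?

27.5°

K_a = tan²(45° − φ/2) ⇒ 45° − φ/2 = arctan(√0.368) = 31.24°.
φ = 2(45° − 31.24°) = 27.52°.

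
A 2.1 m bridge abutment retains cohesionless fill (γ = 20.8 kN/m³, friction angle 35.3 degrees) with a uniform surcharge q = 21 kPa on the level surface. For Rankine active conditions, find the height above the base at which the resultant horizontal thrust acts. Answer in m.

0.872 m

K_a = 0.2675.
Triangular part P₁ = ½K_aγH² = 12.27 at H/3 = 0.7000 m; rectangular part P₂ = K_a q H = 11.80 at H/2 = 1.050 m.
ȳ = (P₁·0.7000 + P₂·1.050)/(P₁+P₂) = 0.8716 m.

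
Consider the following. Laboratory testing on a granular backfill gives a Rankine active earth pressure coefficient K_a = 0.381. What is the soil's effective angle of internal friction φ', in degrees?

26.6°

K_a = tan²(45° − φ/2) ⇒ 45° − φ/2 = arctan(√0.381) = 31.69°.
φ = 2(45° − 31.69°) = 26.63°.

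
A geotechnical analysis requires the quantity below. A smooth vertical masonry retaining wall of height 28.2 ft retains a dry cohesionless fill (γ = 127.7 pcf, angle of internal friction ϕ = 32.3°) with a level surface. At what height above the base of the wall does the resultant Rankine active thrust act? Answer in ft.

9.40 ft

K_a = 0.3035.
The pressure distribution is triangular, so the resultant acts at H/3 above the base = 28.2/3 = 9.400 ft.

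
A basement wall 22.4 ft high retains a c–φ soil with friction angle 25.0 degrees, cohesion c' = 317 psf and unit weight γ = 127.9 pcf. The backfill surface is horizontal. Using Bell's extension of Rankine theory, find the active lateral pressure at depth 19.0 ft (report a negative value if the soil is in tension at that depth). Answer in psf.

K_a = (1 − sin φ)/(1 + sin φ) = 0.4059.
σ_a = K_a γ z − 2c√K_a = 0.4059×127.9×19.0 − 2×317×0.6371 = 582.4 psf.

582 psf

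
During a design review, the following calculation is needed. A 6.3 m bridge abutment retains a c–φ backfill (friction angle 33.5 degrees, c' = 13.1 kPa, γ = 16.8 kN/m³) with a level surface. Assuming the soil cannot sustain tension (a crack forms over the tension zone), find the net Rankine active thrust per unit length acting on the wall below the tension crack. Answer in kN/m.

K_a = 0.2887; √K_a = 0.5373.
Tension-crack depth z_c = 2c/(γ√K_a) = 2×13.1/(16.8×0.5373) = 2.902 m.
σ_a at base = K_a γ H − 2c√K_a = 0.2887×16.8×6.3 − 2×13.1×0.5373 = 16.48 kPa.
P_a = ½ × 16.48 × (H − z_c) = 0.5×16.48×3.398 = 28.00 kN/m.

28.0 kN/m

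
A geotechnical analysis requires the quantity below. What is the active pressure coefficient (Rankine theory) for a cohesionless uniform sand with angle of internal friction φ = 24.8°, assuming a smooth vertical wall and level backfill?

0.409

K_a = tan²(45° − φ/2) = tan²(32.60°) = 0.4090.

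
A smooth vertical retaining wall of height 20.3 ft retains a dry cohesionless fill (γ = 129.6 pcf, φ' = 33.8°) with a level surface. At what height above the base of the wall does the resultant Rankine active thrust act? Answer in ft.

K_a = 0.2851.
The pressure distribution is triangular, so the resultant acts at H/3 above the base = 20.3/3 = 6.767 ft.

6.77 ft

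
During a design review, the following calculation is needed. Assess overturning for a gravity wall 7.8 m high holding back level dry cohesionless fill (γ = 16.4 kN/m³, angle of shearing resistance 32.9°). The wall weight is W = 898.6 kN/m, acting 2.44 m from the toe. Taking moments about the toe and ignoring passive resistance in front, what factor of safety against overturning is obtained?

5.71

K_a = tan²(45° − 32.9°/2) = 0.2960.
P_a = ½K_aγH² = 0.5×0.2960×16.4×7.8² = 147.7 kN/m, acting at H/3 = 2.600 m above the base.
Overturning moment M_o = P_a × H/3 = 147.7 × 2.600 = 384.0.
Resisting moment M_r = W × 2.44 = 898.6 × 2.44 = 2193.
FS_overturning = M_r/M_o = 2193/384.0 = 5.710.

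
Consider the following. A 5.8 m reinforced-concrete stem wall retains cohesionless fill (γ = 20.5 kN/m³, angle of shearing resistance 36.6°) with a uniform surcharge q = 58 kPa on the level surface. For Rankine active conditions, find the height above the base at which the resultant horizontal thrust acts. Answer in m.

K_a = 0.2530.
Triangular part P₁ = ½K_aγH² = 87.22 at H/3 = 1.933 m; rectangular part P₂ = K_a q H = 85.09 at H/2 = 2.900 m.
ȳ = (P₁·1.933 + P₂·2.900)/(P₁+P₂) = 2.411 m.

2.41 m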